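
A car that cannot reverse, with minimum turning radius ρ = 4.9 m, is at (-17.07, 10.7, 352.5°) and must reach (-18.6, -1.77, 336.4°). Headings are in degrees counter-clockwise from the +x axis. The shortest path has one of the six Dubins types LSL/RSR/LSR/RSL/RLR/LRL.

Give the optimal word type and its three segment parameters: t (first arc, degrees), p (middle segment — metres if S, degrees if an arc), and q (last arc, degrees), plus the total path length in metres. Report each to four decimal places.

LSL: t = 276.5724°, p = 12.8396 m, q = 67.3276°, L = 42.2503 m

Let ψ = atan2(Δy, Δx) = atan2(-12.47, -1.53) = -96.9949° be the start→goal bearing.
Normalize: d = |goal − start| / ρ = 12.563511/4.9 = 2.563982, α = (θ_start − ψ) mod 360° = 89.4949° = 1.561981 rad, β = (θ_goal − ψ) mod 360° = 73.3949° = 1.280983 rad.
Common terms: sin α = 0.999961, cos α = 0.008815, sin β = 0.958297, cos β = 0.285773, cos(α−β) = 0.960779, d² = 6.574002. Work in radians in the unit-radius frame; every candidate has L = ρ·(t + p + q).
LSL: p² = 2 + d² − 2cos(α−β) + 2d(sin α − sin β) = 6.866095; p = √p² = 2.620324; φ = atan2(cos β − cos α, d + sin α − sin β) = 0.105894 rad; t = (φ − α) mod 2π = 4.827098 rad, q = (β − φ) mod 2π = 1.175089 rad → L = 4.9·(4.827098 + 2.620324 + 1.175089) = 4.9·8.622511 = 42.250303 m
RSR: p² = 2 + d² − 2cos(α−β) + 2d(sin β − sin α) = 6.438793; p = √p² = 2.537478; φ = atan2(cos α − cos β, d − sin α + sin β) = -0.109365 rad; t = (α − φ) mod 2π = 1.671346 rad, q = (φ − β) mod 2π = 4.892837 rad → L = 4.9·(1.671346 + 2.537478 + 4.892837) = 4.9·9.101661 = 44.598139 m
LSR: p² = d² − 2 + 2cos(α−β) + 2d(sin α + sin β) = 16.537438; p = √p² = 4.066625; φ = atan2(−cos α − cos β, d + sin α + sin β) − atan2(−2, p) = 0.392023 rad; t = (φ − α) mod 2π = 5.113227 rad, q = (φ − β) mod 2π = 5.394225 rad → L = 4.9·(5.113227 + 4.066625 + 5.394225) = 4.9·14.574077 = 71.412976 m
RSL: p² = d² − 2 + 2cos(α−β) − 2d(sin α + sin β) = -3.546317 < 0 → infeasible
RLR: c = (6 − d² + 2cos(α−β) + 2d(sin α − sin β))/8 = 0.195151; p = 2π − arccos c = 4.908800 rad; φ = atan2(cos α − cos β, d − sin α + sin β) = -0.109365 rad; t = (α − φ + p/2) mod 2π = 4.125746 rad, q = (α − β − t + p) mod 2π = 1.064052 rad → L = 4.9·(4.125746 + 4.908800 + 1.064052) = 4.9·10.098599 = 49.483133 m
LRL: c = (6 − d² + 2cos(α−β) − 2d(sin α − sin β))/8 = 0.141738; p = 2π − arccos c = 4.854606 rad; φ = atan2(cos β − cos α, d + sin α − sin β) = 0.105894 rad; t = (φ − α + p/2) mod 2π = 0.971216 rad, q = (β − α − t + p) mod 2π = 3.602392 rad → L = 4.9·(0.971216 + 4.854606 + 3.602392) = 4.9·9.428214 = 46.198248 m
Shortest: LSL with L = 42.250303 m ≈ 42.2503 m
Convert LSL to answer units (arcs ×180/π): t = 4.827098·180/π = 276.5724°, p = ρ·p = 4.9·2.620324 = 12.8396 m, q = 1.175089·180/π = 67.3276°, L = 42.2503 m.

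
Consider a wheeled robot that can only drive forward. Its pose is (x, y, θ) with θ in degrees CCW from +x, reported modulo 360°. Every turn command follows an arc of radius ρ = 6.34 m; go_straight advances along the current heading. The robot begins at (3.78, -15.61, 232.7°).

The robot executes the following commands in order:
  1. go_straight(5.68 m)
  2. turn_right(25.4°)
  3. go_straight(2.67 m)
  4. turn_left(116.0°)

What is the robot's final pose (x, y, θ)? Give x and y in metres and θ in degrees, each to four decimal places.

set_pose: (x, y, θ) = (3.7800, -15.6100, 232.7000°), ρ = 6.34
go_straight(5.68): x += 5.68·cos θ, y += 5.68·sin θ → (0.3380, -20.1283, 232.7000°)
turn_right(25.4°): centre at ρ to the right, rotate −25.4° → (-1.7975, -21.9202, 207.3000°)
go_straight(2.67): x += 2.67·cos θ, y += 2.67·sin θ → (-4.1701, -23.1448, 207.3000°)
turn_left(116.0°): centre at ρ to the left, rotate +116.0° → (-5.0512, -33.8618, 323.3000°)

(-5.0512, -33.8618, 323.3000°)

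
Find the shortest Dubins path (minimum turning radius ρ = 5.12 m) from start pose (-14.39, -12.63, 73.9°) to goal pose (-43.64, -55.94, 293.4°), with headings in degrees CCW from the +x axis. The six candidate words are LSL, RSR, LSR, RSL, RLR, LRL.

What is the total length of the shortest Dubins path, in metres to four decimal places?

66.6083 m

Let ψ = atan2(Δy, Δx) = atan2(-43.31, -29.25) = -124.0337° be the start→goal bearing.
Normalize: d = |goal − start| / ρ = 52.262019/5.12 = 10.207426, α = (θ_start − ψ) mod 360° = 197.9337° = 3.454594 rad, β = (θ_goal − ψ) mod 360° = 57.4337° = 1.002406 rad.
Common terms: sin α = -0.307916, cos α = -0.951414, sin β = 0.842769, cos β = 0.538276, cos(α−β) = -0.771625, d² = 104.191536. Work in radians in the unit-radius frame; every candidate has L = ρ·(t + p + q).
LSL: p² = 2 + d² − 2cos(α−β) + 2d(sin α − sin β) = 84.243734; p = √p² = 9.178439; φ = atan2(cos β − cos α, d + sin α − sin β) = 0.163024 rad; t = (φ − α) mod 2π = 2.991616 rad, q = (β − φ) mod 2π = 0.839382 rad → L = 5.12·(2.991616 + 9.178439 + 0.839382) = 5.12·13.009436 = 66.608314 m
RSR: p² = 2 + d² − 2cos(α−β) + 2d(sin β − sin α) = 131.225836; p = √p² = 11.455385; φ = atan2(cos α − cos β, d − sin α + sin β) = -0.130412 rad; t = (α − φ) mod 2π = 3.585006 rad, q = (φ − β) mod 2π = 5.150367 rad → L = 5.12·(3.585006 + 11.455385 + 5.150367) = 5.12·20.190757 = 103.376678 m
LSR: p² = d² − 2 + 2cos(α−β) + 2d(sin α + sin β) = 111.567234; p = √p² = 10.562539; φ = atan2(−cos α − cos β, d + sin α + sin β) − atan2(−2, p) = 0.225573 rad; t = (φ − α) mod 2π = 3.054164 rad, q = (φ − β) mod 2π = 5.506352 rad → L = 5.12·(3.054164 + 10.562539 + 5.506352) = 5.12·19.123055 = 97.910044 m
RSL: p² = d² − 2 + 2cos(α−β) − 2d(sin α + sin β) = 89.729339; p = √p² = 9.472557; φ = atan2(cos α + cos β, d − sin α − sin β) − atan2(2, p) = -0.250767 rad; t = (α − φ) mod 2π = 3.705361 rad, q = (β − φ) mod 2π = 1.253173 rad → L = 5.12·(3.705361 + 9.472557 + 1.253173) = 5.12·14.431091 = 73.887185 m
RLR: c = (6 − d² + 2cos(α−β) + 2d(sin α − sin β))/8 = -15.403230, |c| > 1 → infeasible
LRL: c = (6 − d² + 2cos(α−β) − 2d(sin α − sin β))/8 = -9.530467, |c| > 1 → infeasible
Shortest: LSL with L = 66.608314 m ≈ 66.6083 m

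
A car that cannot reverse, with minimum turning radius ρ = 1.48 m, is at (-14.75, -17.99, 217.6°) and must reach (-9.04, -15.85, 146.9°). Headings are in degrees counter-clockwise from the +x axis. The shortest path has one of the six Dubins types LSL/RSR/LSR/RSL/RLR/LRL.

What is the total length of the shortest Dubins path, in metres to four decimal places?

11.9769 m

Let ψ = atan2(Δy, Δx) = atan2(2.14, 5.71) = 20.5450° be the start→goal bearing.
Normalize: d = |goal − start| / ρ = 6.097844/1.48 = 4.120165, α = (θ_start − ψ) mod 360° = 197.0550° = 3.439258 rad, β = (θ_goal − ψ) mod 360° = 126.3550° = 2.205310 rad.
Common terms: sin α = -0.293289, cos α = -0.956024, sin β = 0.805360, cos β = -0.592786, cos(α−β) = 0.330514, d² = 16.975758. Work in radians in the unit-radius frame; every candidate has L = ρ·(t + p + q).
LSL: p² = 2 + d² − 2cos(α−β) + 2d(sin α − sin β) = 9.261500; p = √p² = 3.043271; φ = atan2(cos β − cos α, d + sin α − sin β) = 0.119643 rad; t = (φ − α) mod 2π = 2.963571 rad, q = (β − φ) mod 2π = 2.085667 rad → L = 1.48·(2.963571 + 3.043271 + 2.085667) = 1.48·8.092509 = 11.976913 m
RSR: p² = 2 + d² − 2cos(α−β) + 2d(sin β − sin α) = 27.367958; p = √p² = 5.231439; φ = atan2(cos α − cos β, d − sin α + sin β) = -0.069490 rad; t = (α − φ) mod 2π = 3.508747 rad, q = (φ − β) mod 2π = 4.008386 rad → L = 1.48·(3.508747 + 5.231439 + 4.008386) = 1.48·12.748572 = 18.867887 m
LSR: p² = d² − 2 + 2cos(α−β) + 2d(sin α + sin β) = 19.856423; p = √p² = 4.456055; φ = atan2(−cos α − cos β, d + sin α + sin β) − atan2(−2, p) = 0.744548 rad; t = (φ − α) mod 2π = 3.588476 rad, q = (φ − β) mod 2π = 4.822423 rad → L = 1.48·(3.588476 + 4.456055 + 4.822423) = 1.48·12.866954 = 19.043091 m
RSL: p² = d² − 2 + 2cos(α−β) − 2d(sin α + sin β) = 11.417150; p = √p² = 3.378927; φ = atan2(cos α + cos β, d − sin α − sin β) − atan2(2, p) = -0.939918 rad; t = (α − φ) mod 2π = 4.379176 rad, q = (β − φ) mod 2π = 3.145228 rad → L = 1.48·(4.379176 + 3.378927 + 3.145228) = 1.48·10.903332 = 16.136931 m
RLR: c = (6 − d² + 2cos(α−β) + 2d(sin α − sin β))/8 = -2.420995, |c| > 1 → infeasible
LRL: c = (6 − d² + 2cos(α−β) − 2d(sin α − sin β))/8 = -0.157688; p = 2π − arccos c = 4.554041 rad; φ = atan2(cos β − cos α, d + sin α − sin β) = 0.119643 rad; t = (φ − α + p/2) mod 2π = 5.240591 rad, q = (β − α − t + p) mod 2π = 4.362687 rad → L = 1.48·(5.240591 + 4.554041 + 4.362687) = 1.48·14.157319 = 20.952832 m
Shortest: LSL with L = 11.976913 m ≈ 11.9769 m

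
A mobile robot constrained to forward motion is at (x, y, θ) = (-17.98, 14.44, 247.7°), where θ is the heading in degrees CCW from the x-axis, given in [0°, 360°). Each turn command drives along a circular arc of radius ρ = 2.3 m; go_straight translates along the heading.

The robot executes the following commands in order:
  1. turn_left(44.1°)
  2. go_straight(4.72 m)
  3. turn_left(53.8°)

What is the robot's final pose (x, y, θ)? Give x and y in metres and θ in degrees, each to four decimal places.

set_pose: (x, y, θ) = (-17.9800, 14.4400, 247.7000°), ρ = 2.3
turn_left(44.1°): centre at ρ to the left, rotate +44.1° → (-17.9875, 12.7131, 291.8000°)
go_straight(4.72): x += 4.72·cos θ, y += 4.72·sin θ → (-16.2347, 8.3307, 291.8000°)
turn_left(53.8°): centre at ρ to the left, rotate +53.8° → (-14.6711, 6.9571, 345.6000°)

(-14.6711, 6.9571, 345.6000°)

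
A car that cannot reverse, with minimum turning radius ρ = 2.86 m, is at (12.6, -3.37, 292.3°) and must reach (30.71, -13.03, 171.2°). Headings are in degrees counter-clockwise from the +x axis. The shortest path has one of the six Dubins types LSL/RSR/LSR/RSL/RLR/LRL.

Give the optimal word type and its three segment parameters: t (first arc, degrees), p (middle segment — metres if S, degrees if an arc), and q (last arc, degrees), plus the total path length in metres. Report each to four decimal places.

LSR: t = 60.0104°, p = 16.8180 m, q = 181.1104°, L = 28.8539 m

Let ψ = atan2(Δy, Δx) = atan2(-9.66, 18.11) = -28.0758° be the start→goal bearing.
Normalize: d = |goal − start| / ρ = 20.525294/2.86 = 7.176676, α = (θ_start − ψ) mod 360° = 320.3758° = 5.591612 rad, β = (θ_goal − ψ) mod 360° = 199.2758° = 3.478018 rad.
Common terms: sin α = -0.637750, cos α = 0.770244, sin β = -0.330115, cos β = -0.943941, cos(α−β) = -0.516533, d² = 51.504682. Work in radians in the unit-radius frame; every candidate has L = ρ·(t + p + q).
LSL: p² = 2 + d² − 2cos(α−β) + 2d(sin α − sin β) = 50.122162; p = √p² = 7.079701; φ = atan2(cos β − cos α, d + sin α − sin β) = -0.244557 rad; t = (φ − α) mod 2π = 0.447016 rad, q = (β − φ) mod 2π = 3.722575 rad → L = 2.86·(0.447016 + 7.079701 + 3.722575) = 2.86·11.249292 = 32.172976 m
RSR: p² = 2 + d² − 2cos(α−β) + 2d(sin β − sin α) = 58.953336; p = √p² = 7.678108; φ = atan2(cos α − cos β, d − sin α + sin β) = 0.225154 rad; t = (α − φ) mod 2π = 5.366458 rad, q = (φ − β) mod 2π = 3.030321 rad → L = 2.86·(5.366458 + 7.678108 + 3.030321) = 2.86·16.074887 = 45.974176 m
LSR: p² = d² − 2 + 2cos(α−β) + 2d(sin α + sin β) = 34.579508; p = √p² = 5.880434; φ = atan2(−cos α − cos β, d + sin α + sin β) − atan2(−2, p) = 0.355807 rad; t = (φ − α) mod 2π = 1.047380 rad, q = (φ − β) mod 2π = 3.160974 rad → L = 2.86·(1.047380 + 5.880434 + 3.160974) = 2.86·10.088788 = 28.853933 m
RSL: p² = d² − 2 + 2cos(α−β) − 2d(sin α + sin β) = 62.363724; p = √p² = 7.897071; φ = atan2(cos α + cos β, d − sin α − sin β) − atan2(2, p) = -0.269367 rad; t = (α − φ) mod 2π = 5.860979 rad, q = (β − φ) mod 2π = 3.747385 rad → L = 2.86·(5.860979 + 7.897071 + 3.747385) = 2.86·17.505434 = 50.065542 m
RLR: c = (6 − d² + 2cos(α−β) + 2d(sin α − sin β))/8 = -6.369167, |c| > 1 → infeasible
LRL: c = (6 − d² + 2cos(α−β) − 2d(sin α − sin β))/8 = -5.265270, |c| > 1 → infeasible
Shortest: LSR with L = 28.853933 m ≈ 28.8539 m
Convert LSR to answer units (arcs ×180/π): t = 1.047380·180/π = 60.0104°, p = ρ·p = 2.86·5.880434 = 16.8180 m, q = 3.160974·180/π = 181.1104°, L = 28.8539 m.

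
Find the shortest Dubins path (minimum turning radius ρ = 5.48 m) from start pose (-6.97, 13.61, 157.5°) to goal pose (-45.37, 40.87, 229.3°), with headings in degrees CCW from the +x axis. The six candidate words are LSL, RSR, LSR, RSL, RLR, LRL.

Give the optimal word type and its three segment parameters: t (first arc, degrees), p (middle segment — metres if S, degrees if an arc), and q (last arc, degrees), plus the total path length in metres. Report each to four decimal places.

Let ψ = atan2(Δy, Δx) = atan2(27.26, -38.40) = 144.6292° be the start→goal bearing.
Normalize: d = |goal − start| / ρ = 47.092118/5.48 = 8.593452, α = (θ_start − ψ) mod 360° = 12.8708° = 0.224638 rad, β = (θ_goal − ψ) mod 360° = 84.6708° = 1.477784 rad.
Common terms: sin α = 0.222753, cos α = 0.974875, sin β = 0.995677, cos β = 0.092878, cos(α−β) = 0.312335, d² = 73.847421. Work in radians in the unit-radius frame; every candidate has L = ρ·(t + p + q).
LSL: p² = 2 + d² − 2cos(α−β) + 2d(sin α − sin β) = 61.938573; p = √p² = 7.870106; φ = atan2(cos β − cos α, d + sin α − sin β) = -0.112305 rad; t = (φ − α) mod 2π = 5.946243 rad, q = (β − φ) mod 2π = 1.590089 rad → L = 5.48·(5.946243 + 7.870106 + 1.590089) = 5.48·15.406438 = 84.427280 m
RSR: p² = 2 + d² − 2cos(α−β) + 2d(sin β − sin α) = 88.506930; p = √p² = 9.407812; φ = atan2(cos α − cos β, d − sin α + sin β) = 0.093889 rad; t = (α − φ) mod 2π = 0.130748 rad, q = (φ − β) mod 2π = 4.899291 rad → L = 5.48·(0.130748 + 9.407812 + 4.899291) = 5.48·14.437851 = 79.119424 m
LSR: p² = d² − 2 + 2cos(α−β) + 2d(sin α + sin β) = 93.413140; p = √p² = 9.665047; φ = atan2(−cos α − cos β, d + sin α + sin β) − atan2(−2, p) = 0.095655 rad; t = (φ − α) mod 2π = 6.154203 rad, q = (φ − β) mod 2π = 4.901057 rad → L = 5.48·(6.154203 + 9.665047 + 4.901057) = 5.48·20.720307 = 113.547283 m
RSL: p² = d² − 2 + 2cos(α−β) − 2d(sin α + sin β) = 51.531042; p = √p² = 7.178513; φ = atan2(cos α + cos β, d − sin α − sin β) − atan2(2, p) = -0.127938 rad; t = (α − φ) mod 2π = 0.352576 rad, q = (β − φ) mod 2π = 1.605722 rad → L = 5.48·(0.352576 + 7.178513 + 1.605722) = 5.48·9.136810 = 50.069719 m
RLR: c = (6 − d² + 2cos(α−β) + 2d(sin α − sin β))/8 = -10.063366, |c| > 1 → infeasible
LRL: c = (6 − d² + 2cos(α−β) − 2d(sin α − sin β))/8 = -6.742322, |c| > 1 → infeasible
Shortest: RSL with L = 50.069719 m ≈ 50.0697 m
Convert RSL to answer units (arcs ×180/π): t = 0.352576·180/π = 20.2011°, p = ρ·p = 5.48·7.178513 = 39.3382 m, q = 1.605722·180/π = 92.0011°, L = 50.0697 m.

RSL: t = 20.2011°, p = 39.3382 m, q = 92.0011°, L = 50.0697 m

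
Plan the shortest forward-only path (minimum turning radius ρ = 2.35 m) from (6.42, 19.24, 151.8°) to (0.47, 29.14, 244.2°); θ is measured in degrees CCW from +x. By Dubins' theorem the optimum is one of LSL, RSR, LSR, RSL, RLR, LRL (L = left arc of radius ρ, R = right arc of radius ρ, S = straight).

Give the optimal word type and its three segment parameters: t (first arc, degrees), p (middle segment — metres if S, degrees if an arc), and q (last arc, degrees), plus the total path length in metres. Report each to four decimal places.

RSL: t = 59.7655°, p = 6.9774 m, q = 152.1655°, L = 15.6698 m

Let ψ = atan2(Δy, Δx) = atan2(9.90, -5.95) = 121.0063° be the start→goal bearing.
Normalize: d = |goal − start| / ρ = 11.550433/2.35 = 4.915078, α = (θ_start − ψ) mod 360° = 30.7937° = 0.537452 rad, β = (θ_goal − ψ) mod 360° = 123.1937° = 2.150136 rad.
Common terms: sin α = 0.511949, cos α = 0.859016, sin β = 0.836824, cos β = -0.547471, cos(α−β) = -0.041876, d² = 24.157990. Work in radians in the unit-radius frame; every candidate has L = ρ·(t + p + q).
LSL: p² = 2 + d² − 2cos(α−β) + 2d(sin α − sin β) = 23.048161; p = √p² = 4.800850; φ = atan2(cos β − cos α, d + sin α − sin β) = -0.297328 rad; t = (φ − α) mod 2π = 5.448406 rad, q = (β − φ) mod 2π = 2.447464 rad → L = 2.35·(5.448406 + 4.800850 + 2.447464) = 2.35·12.696720 = 29.837291 m
RSR: p² = 2 + d² − 2cos(α−β) + 2d(sin β − sin α) = 29.435322; p = √p² = 5.425433; φ = atan2(cos α − cos β, d − sin α + sin β) = 0.262235 rad; t = (α − φ) mod 2π = 0.275217 rad, q = (φ − β) mod 2π = 4.395284 rad → L = 2.35·(0.275217 + 5.425433 + 4.395284) = 2.35·10.095934 = 23.725445 m
LSR: p² = d² − 2 + 2cos(α−β) + 2d(sin α + sin β) = 35.332887; p = √p² = 5.944147; φ = atan2(−cos α − cos β, d + sin α + sin β) − atan2(−2, p) = 0.274871 rad; t = (φ − α) mod 2π = 6.020605 rad, q = (φ − β) mod 2π = 4.407920 rad → L = 2.35·(6.020605 + 5.944147 + 4.407920) = 2.35·16.372672 = 38.475779 m
RSL: p² = d² − 2 + 2cos(α−β) − 2d(sin α + sin β) = 8.815590; p = √p² = 2.969106; φ = atan2(cos α + cos β, d − sin α − sin β) − atan2(2, p) = -0.505653 rad; t = (α − φ) mod 2π = 1.043105 rad, q = (β − φ) mod 2π = 2.655789 rad → L = 2.35·(1.043105 + 2.969106 + 2.655789) = 2.35·6.667999 = 15.669798 m
RLR: c = (6 − d² + 2cos(α−β) + 2d(sin α − sin β))/8 = -2.679415, |c| > 1 → infeasible
LRL: c = (6 − d² + 2cos(α−β) − 2d(sin α − sin β))/8 = -1.881020, |c| > 1 → infeasible
Shortest: RSL with L = 15.669798 m ≈ 15.6698 m
Convert RSL to answer units (arcs ×180/π): t = 1.043105·180/π = 59.7655°, p = ρ·p = 2.35·2.969106 = 6.9774 m, q = 2.655789·180/π = 152.1655°, L = 15.6698 m.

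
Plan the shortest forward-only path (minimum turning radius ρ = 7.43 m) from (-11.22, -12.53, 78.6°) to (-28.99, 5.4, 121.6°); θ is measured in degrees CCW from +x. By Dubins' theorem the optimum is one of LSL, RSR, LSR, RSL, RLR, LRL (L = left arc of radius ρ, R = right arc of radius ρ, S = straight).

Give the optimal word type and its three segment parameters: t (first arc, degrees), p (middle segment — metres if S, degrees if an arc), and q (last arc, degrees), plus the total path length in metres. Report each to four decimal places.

LSR: t = 68.6124°, p = 14.5183 m, q = 25.6124°, L = 26.7372 m

Let ψ = atan2(Δy, Δx) = atan2(17.93, -17.77) = 134.7432° be the start→goal bearing.
Normalize: d = |goal − start| / ρ = 25.243966/7.43 = 3.397573, α = (θ_start − ψ) mod 360° = 303.8568° = 5.303301 rad, β = (θ_goal − ψ) mod 360° = 346.8568° = 6.053793 rad.
Common terms: sin α = -0.830433, cos α = 0.557119, sin β = -0.227386, cos β = 0.973805, cos(α−β) = 0.731354, d² = 11.543501. Work in radians in the unit-radius frame; every candidate has L = ρ·(t + p + q).
LSL: p² = 2 + d² − 2cos(α−β) + 2d(sin α − sin β) = 7.983002; p = √p² = 2.825421; φ = atan2(cos β − cos α, d + sin α − sin β) = 0.148017 rad; t = (φ − α) mod 2π = 1.127901 rad, q = (β − φ) mod 2π = 5.905776 rad → L = 7.43·(1.127901 + 2.825421 + 5.905776) = 7.43·9.859098 = 73.253095 m
RSR: p² = 2 + d² − 2cos(α−β) + 2d(sin β − sin α) = 16.178585; p = √p² = 4.022261; φ = atan2(cos α − cos β, d − sin α + sin β) = -0.103781 rad; t = (α − φ) mod 2π = 5.407082 rad, q = (φ − β) mod 2π = 0.125611 rad → L = 7.43·(5.407082 + 4.022261 + 0.125611) = 7.43·9.554955 = 70.993315 m
LSR: p² = d² − 2 + 2cos(α−β) + 2d(sin α + sin β) = 3.818177; p = √p² = 1.954016; φ = atan2(−cos α − cos β, d + sin α + sin β) − atan2(−2, p) = 0.217629 rad; t = (φ − α) mod 2π = 1.197513 rad, q = (φ − β) mod 2π = 0.447021 rad → L = 7.43·(1.197513 + 1.954016 + 0.447021) = 7.43·3.598549 = 26.737219 m
RSL: p² = d² − 2 + 2cos(α−β) − 2d(sin α + sin β) = 18.194239; p = √p² = 4.265471; φ = atan2(cos α + cos β, d − sin α − sin β) − atan2(2, p) = -0.107472 rad; t = (α − φ) mod 2π = 5.410773 rad, q = (β − φ) mod 2π = 6.161265 rad → L = 7.43·(5.410773 + 4.265471 + 6.161265) = 7.43·15.837509 = 117.672693 m
RLR: c = (6 − d² + 2cos(α−β) + 2d(sin α − sin β))/8 = -1.022323, |c| > 1 → infeasible
LRL: c = (6 − d² + 2cos(α−β) − 2d(sin α − sin β))/8 = 0.002125; p = 2π − arccos c = 4.714514 rad; φ = atan2(cos β − cos α, d + sin α − sin β) = 0.148017 rad; t = (φ − α + p/2) mod 2π = 3.485158 rad, q = (β − α − t + p) mod 2π = 1.979847 rad → L = 7.43·(3.485158 + 4.714514 + 1.979847) = 7.43·10.179519 = 75.633826 m
Shortest: LSR with L = 26.737219 m ≈ 26.7372 m
Convert LSR to answer units (arcs ×180/π): t = 1.197513·180/π = 68.6124°, p = ρ·p = 7.43·1.954016 = 14.5183 m, q = 0.447021·180/π = 25.6124°, L = 26.7372 m.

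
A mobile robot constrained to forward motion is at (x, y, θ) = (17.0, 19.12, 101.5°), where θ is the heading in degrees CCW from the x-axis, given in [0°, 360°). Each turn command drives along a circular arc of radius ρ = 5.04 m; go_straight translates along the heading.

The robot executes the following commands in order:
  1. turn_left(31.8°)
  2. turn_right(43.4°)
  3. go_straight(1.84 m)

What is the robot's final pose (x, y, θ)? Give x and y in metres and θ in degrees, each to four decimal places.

(14.3603, 26.8770, 89.9000°)

set_pose: (x, y, θ) = (17.0000, 19.1200, 101.5000°), ρ = 5.04
turn_left(31.8°): centre at ρ to the left, rotate +31.8° → (15.7292, 21.5717, 133.3000°)
turn_right(43.4°): centre at ρ to the right, rotate −43.4° → (14.3571, 25.0370, 89.9000°)
go_straight(1.84): x += 1.84·cos θ, y += 1.84·sin θ → (14.3603, 26.8770, 89.9000°)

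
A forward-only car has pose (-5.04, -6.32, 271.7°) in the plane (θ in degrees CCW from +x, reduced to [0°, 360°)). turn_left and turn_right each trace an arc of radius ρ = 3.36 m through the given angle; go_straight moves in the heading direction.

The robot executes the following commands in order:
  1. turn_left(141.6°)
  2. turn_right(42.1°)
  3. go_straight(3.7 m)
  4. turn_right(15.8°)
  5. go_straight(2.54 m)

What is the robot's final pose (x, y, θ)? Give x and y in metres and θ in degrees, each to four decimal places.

set_pose: (x, y, θ) = (-5.0400, -6.3200, 271.7000°), ρ = 3.36
turn_left(141.6°): centre at ρ to the left, rotate +141.6° → (1.0125, -8.2283, 413.3000° ≡ 53.3000°)
turn_right(42.1°): centre at ρ to the right, rotate −42.1° → (3.0538, -6.9404, 11.2000°)
go_straight(3.7): x += 3.7·cos θ, y += 3.7·sin θ → (6.6834, -6.2217, 11.2000°)
turn_right(15.8°): centre at ρ to the right, rotate −15.8° → (7.6055, -6.1685, -4.6000° ≡ 355.4000°)
go_straight(2.54): x += 2.54·cos θ, y += 2.54·sin θ → (10.1373, -6.3722, 355.4000°)

(10.1373, -6.3722, 355.4000°)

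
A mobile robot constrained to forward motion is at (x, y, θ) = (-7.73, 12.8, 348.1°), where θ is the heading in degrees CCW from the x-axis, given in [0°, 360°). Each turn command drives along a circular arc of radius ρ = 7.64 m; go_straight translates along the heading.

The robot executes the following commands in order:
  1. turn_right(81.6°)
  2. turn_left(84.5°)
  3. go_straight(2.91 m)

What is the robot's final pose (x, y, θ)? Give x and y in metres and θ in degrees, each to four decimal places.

set_pose: (x, y, θ) = (-7.7300, 12.8000, 348.1000°), ρ = 7.64
turn_right(81.6°): centre at ρ to the right, rotate −81.6° → (-1.6797, 4.8578, 266.5000°)
turn_left(84.5°): centre at ρ to the left, rotate +84.5° → (4.7509, -3.1546, 351.0000°)
go_straight(2.91): x += 2.91·cos θ, y += 2.91·sin θ → (7.6251, -3.6098, 351.0000°)

(7.6251, -3.6098, 351.0000°)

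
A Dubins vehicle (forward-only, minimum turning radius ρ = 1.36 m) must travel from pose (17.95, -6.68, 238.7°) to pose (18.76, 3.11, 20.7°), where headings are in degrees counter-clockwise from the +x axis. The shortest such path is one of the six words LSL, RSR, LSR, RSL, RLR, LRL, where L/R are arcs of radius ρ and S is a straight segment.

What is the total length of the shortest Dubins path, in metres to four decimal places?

Let ψ = atan2(Δy, Δx) = atan2(9.79, 0.81) = 85.2703° be the start→goal bearing.
Normalize: d = |goal − start| / ρ = 9.823452/1.36 = 7.223126, α = (θ_start − ψ) mod 360° = 153.4297° = 2.677854 rad, β = (θ_goal − ψ) mod 360° = 295.4297° = 5.156222 rad.
Common terms: sin α = 0.447295, cos α = -0.894386, sin β = -0.903113, cos β = 0.429404, cos(α−β) = -0.788011, d² = 52.173551. Work in radians in the unit-radius frame; every candidate has L = ρ·(t + p + q).
LSL: p² = 2 + d² − 2cos(α−β) + 2d(sin α − sin β) = 75.257900; p = √p² = 8.675131; φ = atan2(cos β − cos α, d + sin α − sin β) = 0.153195 rad; t = (φ − α) mod 2π = 3.758526 rad, q = (β − φ) mod 2π = 5.003027 rad → L = 1.36·(3.758526 + 8.675131 + 5.003027) = 1.36·17.436684 = 23.713890 m
RSR: p² = 2 + d² − 2cos(α−β) + 2d(sin β − sin α) = 36.241245; p = √p² = 6.020070; φ = atan2(cos α − cos β, d − sin α + sin β) = -0.221708 rad; t = (α − φ) mod 2π = 2.899562 rad, q = (φ − β) mod 2π = 0.905256 rad → L = 1.36·(2.899562 + 6.020070 + 0.905256) = 1.36·9.824888 = 13.361848 m
LSR: p² = d² − 2 + 2cos(α−β) + 2d(sin α + sin β) = 42.012674; p = √p² = 6.481718; φ = atan2(−cos α − cos β, d + sin α + sin β) − atan2(−2, p) = 0.367894 rad; t = (φ − α) mod 2π = 3.973225 rad, q = (φ − β) mod 2π = 1.494858 rad → L = 1.36·(3.973225 + 6.481718 + 1.494858) = 1.36·11.949801 = 16.251729 m
RSL: p² = d² − 2 + 2cos(α−β) − 2d(sin α + sin β) = 55.182385; p = √p² = 7.428485; φ = atan2(cos α + cos β, d − sin α − sin β) − atan2(2, p) = -0.323477 rad; t = (α − φ) mod 2π = 3.001331 rad, q = (β − φ) mod 2π = 5.479698 rad → L = 1.36·(3.001331 + 7.428485 + 5.479698) = 1.36·15.909514 = 21.636939 m
RLR: c = (6 − d² + 2cos(α−β) + 2d(sin α − sin β))/8 = -3.530156, |c| > 1 → infeasible
LRL: c = (6 − d² + 2cos(α−β) − 2d(sin α − sin β))/8 = -8.407238, |c| > 1 → infeasible
Shortest: RSR with L = 13.361848 m ≈ 13.3618 m

13.3618 m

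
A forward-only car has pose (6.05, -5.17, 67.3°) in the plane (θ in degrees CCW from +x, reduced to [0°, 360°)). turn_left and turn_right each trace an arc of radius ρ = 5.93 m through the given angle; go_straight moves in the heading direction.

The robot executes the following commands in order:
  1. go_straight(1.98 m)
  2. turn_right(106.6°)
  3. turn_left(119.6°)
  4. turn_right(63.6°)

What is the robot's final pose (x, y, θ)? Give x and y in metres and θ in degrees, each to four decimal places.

(29.7830, 7.2276, 16.7000°)

set_pose: (x, y, θ) = (6.0500, -5.1700, 67.3000°), ρ = 5.93
go_straight(1.98): x += 1.98·cos θ, y += 1.98·sin θ → (6.8141, -3.3434, 67.3000°)
turn_right(106.6°): centre at ρ to the right, rotate −106.6° → (16.0407, -1.0429, -39.3000° ≡ 320.7000°)
turn_left(119.6°): centre at ρ to the left, rotate +119.6° → (25.6419, 2.5468, 440.3000° ≡ 80.3000°)
turn_right(63.6°): centre at ρ to the right, rotate −63.6° → (29.7830, 7.2276, 16.7000°)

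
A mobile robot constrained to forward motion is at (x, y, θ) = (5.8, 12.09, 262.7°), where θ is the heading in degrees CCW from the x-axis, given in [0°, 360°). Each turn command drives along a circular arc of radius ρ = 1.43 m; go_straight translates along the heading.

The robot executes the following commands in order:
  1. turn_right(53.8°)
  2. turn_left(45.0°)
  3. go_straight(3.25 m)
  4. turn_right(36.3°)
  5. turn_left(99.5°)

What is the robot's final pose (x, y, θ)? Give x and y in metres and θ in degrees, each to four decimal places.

set_pose: (x, y, θ) = (5.8000, 12.0900, 262.7000°), ρ = 1.43
turn_right(53.8°): centre at ρ to the right, rotate −53.8° → (5.0727, 11.0198, 208.9000°)
turn_left(45.0°): centre at ρ to the left, rotate +45.0° → (4.3899, 10.1644, 253.9000°)
go_straight(3.25): x += 3.25·cos θ, y += 3.25·sin θ → (3.4886, 7.0419, 253.9000°)
turn_right(36.3°): centre at ρ to the right, rotate −36.3° → (2.9872, 6.3055, 217.6000°)
turn_left(99.5°): centre at ρ to the left, rotate +99.5° → (2.8863, 4.1250, 317.1000°)

(2.8863, 4.1250, 317.1000°)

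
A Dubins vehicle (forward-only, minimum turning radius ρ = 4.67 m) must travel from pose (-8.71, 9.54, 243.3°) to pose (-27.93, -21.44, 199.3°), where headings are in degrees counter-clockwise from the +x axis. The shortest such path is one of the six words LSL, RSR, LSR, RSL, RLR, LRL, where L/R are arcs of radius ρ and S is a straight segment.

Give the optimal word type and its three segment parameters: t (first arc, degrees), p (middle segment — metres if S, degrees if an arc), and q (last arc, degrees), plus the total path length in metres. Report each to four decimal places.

Let ψ = atan2(Δy, Δx) = atan2(-30.98, -19.22) = -121.8155° be the start→goal bearing.
Normalize: d = |goal − start| / ρ = 36.457767/4.67 = 7.806802, α = (θ_start − ψ) mod 360° = 5.1155° = 0.089282 rad, β = (θ_goal − ψ) mod 360° = 321.1155° = 5.604522 rad.
Common terms: sin α = 0.089163, cos α = 0.996017, sin β = -0.627753, cos β = 0.778413, cos(α−β) = 0.719340, d² = 60.946164. Work in radians in the unit-radius frame; every candidate has L = ρ·(t + p + q).
LSL: p² = 2 + d² − 2cos(α−β) + 2d(sin α − sin β) = 72.701130; p = √p² = 8.526496; φ = atan2(cos β − cos α, d + sin α − sin β) = -0.025524 rad; t = (φ − α) mod 2π = 6.168380 rad, q = (β − φ) mod 2π = 5.630046 rad → L = 4.67·(6.168380 + 8.526496 + 5.630046) = 4.67·20.324922 = 94.917383 m
RSR: p² = 2 + d² − 2cos(α−β) + 2d(sin β − sin α) = 50.313839; p = √p² = 7.093225; φ = atan2(cos α − cos β, d − sin α + sin β) = 0.030683 rad; t = (α − φ) mod 2π = 0.058599 rad, q = (φ − β) mod 2π = 0.709346 rad → L = 4.67·(0.058599 + 7.093225 + 0.709346) = 4.67·7.861170 = 36.711663 m
LSR: p² = d² − 2 + 2cos(α−β) + 2d(sin α + sin β) = 51.975520; p = √p² = 7.209405; φ = atan2(−cos α − cos β, d + sin α + sin β) − atan2(−2, p) = 0.031159 rad; t = (φ − α) mod 2π = 6.225062 rad, q = (φ − β) mod 2π = 0.709822 rad → L = 4.67·(6.225062 + 7.209405 + 0.709822) = 4.67·14.144289 = 66.053829 m
RSL: p² = d² − 2 + 2cos(α−β) − 2d(sin α + sin β) = 68.794168; p = √p² = 8.294225; φ = atan2(cos α + cos β, d − sin α − sin β) − atan2(2, p) = -0.027111 rad; t = (α − φ) mod 2π = 0.116393 rad, q = (β − φ) mod 2π = 5.631633 rad → L = 4.67·(0.116393 + 8.294225 + 5.631633) = 4.67·14.042251 = 65.577311 m
RLR: c = (6 − d² + 2cos(α−β) + 2d(sin α − sin β))/8 = -5.289230, |c| > 1 → infeasible
LRL: c = (6 − d² + 2cos(α−β) − 2d(sin α − sin β))/8 = -8.087641, |c| > 1 → infeasible
Shortest: RSR with L = 36.711663 m ≈ 36.7117 m
Convert RSR to answer units (arcs ×180/π): t = 0.058599·180/π = 3.3575°, p = ρ·p = 4.67·7.093225 = 33.1254 m, q = 0.709346·180/π = 40.6425°, L = 36.7117 m.

RSR: t = 3.3575°, p = 33.1254 m, q = 40.6425°, L = 36.7117 m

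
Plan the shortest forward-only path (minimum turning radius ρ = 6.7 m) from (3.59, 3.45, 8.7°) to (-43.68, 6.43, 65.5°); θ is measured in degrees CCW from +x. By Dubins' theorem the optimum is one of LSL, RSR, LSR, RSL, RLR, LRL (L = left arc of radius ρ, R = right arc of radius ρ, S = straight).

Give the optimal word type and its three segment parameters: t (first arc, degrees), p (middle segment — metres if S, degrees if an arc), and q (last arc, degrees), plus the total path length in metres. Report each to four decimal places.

Let ψ = atan2(Δy, Δx) = atan2(2.98, -47.27) = 176.3927° be the start→goal bearing.
Normalize: d = |goal − start| / ρ = 47.363840/6.7 = 7.069230, α = (θ_start − ψ) mod 360° = 192.3073° = 3.356395 rad, β = (θ_goal − ψ) mod 360° = 249.1073° = 4.347742 rad.
Common terms: sin α = -0.213154, cos α = -0.977019, sin β = -0.934250, cos β = -0.356619, cos(α−β) = 0.547563, d² = 49.974010. Work in radians in the unit-radius frame; every candidate has L = ρ·(t + p + q).
LSL: p² = 2 + d² − 2cos(α−β) + 2d(sin α − sin β) = 61.074061; p = √p² = 7.814989; φ = atan2(cos β − cos α, d + sin α − sin β) = 0.079469 rad; t = (φ − α) mod 2π = 3.006260 rad, q = (β − φ) mod 2π = 4.268273 rad → L = 6.7·(3.006260 + 7.814989 + 4.268273) = 6.7·15.089522 = 101.099796 m
RSR: p² = 2 + d² − 2cos(α−β) + 2d(sin β − sin α) = 40.683706; p = √p² = 6.378378; φ = atan2(cos α − cos β, d − sin α + sin β) = -0.097420 rad; t = (α − φ) mod 2π = 3.453815 rad, q = (φ − β) mod 2π = 1.838023 rad → L = 6.7·(3.453815 + 6.378378 + 1.838023) = 6.7·11.670216 = 78.190449 m
LSR: p² = d² − 2 + 2cos(α−β) + 2d(sin α + sin β) = 32.846609; p = √p² = 5.731196; φ = atan2(−cos α − cos β, d + sin α + sin β) − atan2(−2, p) = 0.557266 rad; t = (φ − α) mod 2π = 3.484056 rad, q = (φ − β) mod 2π = 2.492709 rad → L = 6.7·(3.484056 + 5.731196 + 2.492709) = 6.7·11.707962 = 78.443345 m
RSL: p² = d² − 2 + 2cos(α−β) − 2d(sin α + sin β) = 65.291663; p = √p² = 8.080326; φ = atan2(cos α + cos β, d − sin α − sin β) − atan2(2, p) = -0.403545 rad; t = (α − φ) mod 2π = 3.759940 rad, q = (β − φ) mod 2π = 4.751287 rad → L = 6.7·(3.759940 + 8.080326 + 4.751287) = 6.7·16.591552 = 111.163399 m
RLR: c = (6 − d² + 2cos(α−β) + 2d(sin α − sin β))/8 = -4.085463, |c| > 1 → infeasible
LRL: c = (6 − d² + 2cos(α−β) − 2d(sin α − sin β))/8 = -6.634258, |c| > 1 → infeasible
Shortest: RSR with L = 78.190449 m ≈ 78.1904 m
Convert RSR to answer units (arcs ×180/π): t = 3.453815·180/π = 197.8890°, p = ρ·p = 6.7·6.378378 = 42.7351 m, q = 1.838023·180/π = 105.3110°, L = 78.1904 m.

RSR: t = 197.8890°, p = 42.7351 m, q = 105.3110°, L = 78.1904 m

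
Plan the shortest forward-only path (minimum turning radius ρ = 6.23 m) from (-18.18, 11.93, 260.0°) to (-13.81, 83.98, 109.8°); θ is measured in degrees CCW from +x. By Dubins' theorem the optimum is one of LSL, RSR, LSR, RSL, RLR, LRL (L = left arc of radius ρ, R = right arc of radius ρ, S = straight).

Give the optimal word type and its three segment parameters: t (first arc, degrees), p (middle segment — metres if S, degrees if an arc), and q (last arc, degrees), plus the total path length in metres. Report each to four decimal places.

RSL: t = 184.2595°, p = 67.8801 m, q = 34.0595°, L = 91.6188 m

Let ψ = atan2(Δy, Δx) = atan2(72.05, 4.37) = 86.5291° be the start→goal bearing.
Normalize: d = |goal − start| / ρ = 72.182404/6.23 = 11.586261, α = (θ_start − ψ) mod 360° = 173.4709° = 3.027638 rad, β = (θ_goal − ψ) mod 360° = 23.2709° = 0.406153 rad.
Common terms: sin α = 0.113708, cos α = -0.993514, sin β = 0.395079, cos β = 0.918647, cos(α−β) = -0.867765, d² = 134.241435. Work in radians in the unit-radius frame; every candidate has L = ρ·(t + p + q).
LSL: p² = 2 + d² − 2cos(α−β) + 2d(sin α − sin β) = 131.456910; p = √p² = 11.465466; φ = atan2(cos β − cos α, d + sin α − sin β) = 0.167559 rad; t = (φ − α) mod 2π = 3.423106 rad, q = (β − φ) mod 2π = 0.238595 rad → L = 6.23·(3.423106 + 11.465466 + 0.238595) = 6.23·15.127167 = 94.242249 m
RSR: p² = 2 + d² − 2cos(α−β) + 2d(sin β − sin α) = 144.497022; p = √p² = 12.020691; φ = atan2(cos α − cos β, d − sin α + sin β) = -0.159751 rad; t = (α − φ) mod 2π = 3.187389 rad, q = (φ − β) mod 2π = 5.717281 rad → L = 6.23·(3.187389 + 12.020691 + 5.717281) = 6.23·20.925361 = 130.365001 m
LSR: p² = d² − 2 + 2cos(α−β) + 2d(sin α + sin β) = 142.295778; p = √p² = 11.928779; φ = atan2(−cos α − cos β, d + sin α + sin β) − atan2(−2, p) = 0.172307 rad; t = (φ − α) mod 2π = 3.427854 rad, q = (φ − β) mod 2π = 6.049339 rad → L = 6.23·(3.427854 + 11.928779 + 6.049339) = 6.23·21.405972 = 133.359205 m
RSL: p² = d² − 2 + 2cos(α−β) − 2d(sin α + sin β) = 118.716030; p = √p² = 10.895689; φ = atan2(cos α + cos β, d − sin α − sin β) − atan2(2, p) = -0.188296 rad; t = (α − φ) mod 2π = 3.215934 rad, q = (β − φ) mod 2π = 0.594450 rad → L = 6.23·(3.215934 + 10.895689 + 0.594450) = 6.23·14.706072 = 91.618831 m
RLR: c = (6 − d² + 2cos(α−β) + 2d(sin α − sin β))/8 = -17.062128, |c| > 1 → infeasible
LRL: c = (6 − d² + 2cos(α−β) − 2d(sin α − sin β))/8 = -15.432114, |c| > 1 → infeasible
Shortest: RSL with L = 91.618831 m ≈ 91.6188 m
Convert RSL to answer units (arcs ×180/π): t = 3.215934·180/π = 184.2595°, p = ρ·p = 6.23·10.895689 = 67.8801 m, q = 0.594450·180/π = 34.0595°, L = 91.6188 m.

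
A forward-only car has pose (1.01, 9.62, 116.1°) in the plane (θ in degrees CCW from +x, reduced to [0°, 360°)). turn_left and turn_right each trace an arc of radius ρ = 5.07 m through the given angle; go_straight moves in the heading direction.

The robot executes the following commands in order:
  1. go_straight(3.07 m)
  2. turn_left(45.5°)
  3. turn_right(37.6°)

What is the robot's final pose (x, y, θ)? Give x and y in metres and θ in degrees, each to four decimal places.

(-5.8962, 16.9329, 124.0000°)

set_pose: (x, y, θ) = (1.0100, 9.6200, 116.1000°), ρ = 5.07
go_straight(3.07): x += 3.07·cos θ, y += 3.07·sin θ → (-0.3406, 12.3769, 116.1000°)
turn_left(45.5°): centre at ρ to the left, rotate +45.5° → (-3.2933, 14.9573, 161.6000°)
turn_right(37.6°): centre at ρ to the right, rotate −37.6° → (-5.8962, 16.9329, 124.0000°)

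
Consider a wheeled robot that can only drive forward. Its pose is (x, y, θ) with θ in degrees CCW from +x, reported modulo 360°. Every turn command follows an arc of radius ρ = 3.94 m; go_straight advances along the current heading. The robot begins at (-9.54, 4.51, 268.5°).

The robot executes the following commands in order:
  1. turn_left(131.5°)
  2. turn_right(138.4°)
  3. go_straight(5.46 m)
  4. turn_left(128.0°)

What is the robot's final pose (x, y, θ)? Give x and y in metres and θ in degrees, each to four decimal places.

set_pose: (x, y, θ) = (-9.5400, 4.5100, 268.5000°), ρ = 3.94
turn_left(131.5°): centre at ρ to the left, rotate +131.5° → (-3.0688, 1.3886, 400.0000° ≡ 40.0000°)
turn_right(138.4°): centre at ρ to the right, rotate −138.4° → (3.3615, -2.2051, -98.4000° ≡ 261.6000°)
go_straight(5.46): x += 5.46·cos θ, y += 5.46·sin θ → (2.5639, -7.6066, 261.6000°)
turn_left(128.0°): centre at ρ to the left, rotate +128.0° → (8.4078, -11.6079, 389.6000° ≡ 29.6000°)

(8.4078, -11.6079, 29.6000°)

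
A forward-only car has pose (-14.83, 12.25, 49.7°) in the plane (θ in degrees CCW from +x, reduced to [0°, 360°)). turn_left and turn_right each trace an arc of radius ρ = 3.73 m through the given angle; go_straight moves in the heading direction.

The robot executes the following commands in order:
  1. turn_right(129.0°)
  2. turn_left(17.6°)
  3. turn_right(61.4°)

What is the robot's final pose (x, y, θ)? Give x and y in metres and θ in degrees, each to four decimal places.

(-8.0986, 5.6489, 236.9000°)

set_pose: (x, y, θ) = (-14.8300, 12.2500, 49.7000°), ρ = 3.73
turn_right(129.0°): centre at ρ to the right, rotate −129.0° → (-8.3201, 10.5300, -79.3000° ≡ 280.7000°)
turn_left(17.6°): centre at ρ to the left, rotate +17.6° → (-7.9391, 9.4542, 298.3000°)
turn_right(61.4°): centre at ρ to the right, rotate −61.4° → (-8.0986, 5.6489, 236.9000°)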